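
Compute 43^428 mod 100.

1

By repeated squaring mod 100: 43^1≡43, 43^2≡49, 43^4≡1, 43^8≡1, 43^16≡1, 43^32≡1, 43^64≡1, 43^128≡1, 43^256≡1.
428 = 4 + 8 + 32 + 128 + 256, so 43^428 ≡ 1·1·1·1·1 ≡ 1 (mod 100).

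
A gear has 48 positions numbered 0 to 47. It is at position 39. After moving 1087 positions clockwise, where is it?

22

1087 = 22·48 + 31, so 1087 mod 48 = 31.
(39 + 31) mod 48 = 22.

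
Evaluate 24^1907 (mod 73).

70

Successive squares of 24 mod 73: 24^1≡24, 24^2≡65, 24^4≡64, 24^8≡8, 24^16≡64, 24^32≡8, 24^64≡64, 24^128≡8, 24^256≡64, 24^512≡8, 24^1024≡64.
Since 1907 = 1 + 2 + 16 + 32 + 64 + 256 + 512 + 1024 in binary, 24^1907 ≡ 24·65·64·8·64·64·8·64 ≡ 70 (mod 73).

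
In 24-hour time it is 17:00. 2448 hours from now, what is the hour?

17

2448 mod 24 = 0 (since 102·24 = 2448).
(17 + 0) mod 24 = 17.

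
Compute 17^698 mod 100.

9

By repeated squaring mod 100: 17^1≡17, 17^2≡89, 17^4≡21, 17^8≡41, 17^16≡81, 17^32≡61, 17^64≡21, 17^128≡41, 17^256≡81, 17^512≡61.
Since 698 = 2 + 8 + 16 + 32 + 128 + 512 in binary, 17^698 ≡ 89·41·81·61·41·61 ≡ 9 (mod 100).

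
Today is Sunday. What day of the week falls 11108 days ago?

Monday

11108 − 1586·7 = 6, so 11108 ≡ 6 (mod 7).
Sunday − 6 days → Monday.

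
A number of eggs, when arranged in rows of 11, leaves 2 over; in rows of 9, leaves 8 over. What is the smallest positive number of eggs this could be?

x ≡ 8 (mod 9) gives x ∈ {8, 17, 26, 35}.
The first of these with x mod 11 = 2 is 35.

35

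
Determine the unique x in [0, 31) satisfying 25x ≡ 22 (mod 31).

25⁻¹ ≡ 5 (mod 31) because 25·5 = 125 = 4·31 + 1.
Multiplying both sides by 5: x ≡ 5·22 = 110 ≡ 17 (mod 31).

17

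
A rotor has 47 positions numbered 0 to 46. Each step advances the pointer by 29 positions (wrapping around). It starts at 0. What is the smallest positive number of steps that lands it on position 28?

35

The inverse of 29 mod 47 is 13 (since 29·13 = 377 ≡ 1).
Multiplying both sides by 13: x ≡ 13·28 = 364 ≡ 35 (mod 47).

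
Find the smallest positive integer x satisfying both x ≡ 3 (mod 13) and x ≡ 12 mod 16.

x ≡ 3 (mod 13) gives x ∈ {3, 16, 29, 42, 55, 68, 81, 94, …}.
The first of these with x mod 16 = 12 is 172.

172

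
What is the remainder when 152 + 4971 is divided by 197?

4971 mod 197 = 46 (since 25·197 = 4925).
(152 + 46) mod 197 = 1.

1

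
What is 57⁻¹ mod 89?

57·25 = 1425 = 16·89 + 1, so 57⁻¹ ≡ 25 (mod 89).

25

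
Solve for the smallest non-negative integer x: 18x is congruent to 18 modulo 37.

1

18⁻¹ ≡ 35 (mod 37) because 18·35 = 630 = 17·37 + 1.
So x ≡ 35·18 = 630 ≡ 1 (mod 37).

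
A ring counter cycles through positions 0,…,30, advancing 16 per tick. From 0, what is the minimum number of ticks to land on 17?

The inverse of 16 mod 31 is 2 (since 16·2 = 32 ≡ 1).
Multiplying both sides by 2: x ≡ 2·17 = 34 ≡ 3 (mod 31).

3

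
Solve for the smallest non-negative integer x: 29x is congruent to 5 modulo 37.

The inverse of 29 mod 37 is 23 (since 29·23 = 667 ≡ 1).
Multiplying both sides by 23: x ≡ 23·5 = 115 ≡ 4 (mod 37).

4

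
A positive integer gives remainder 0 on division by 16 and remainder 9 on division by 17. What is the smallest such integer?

128

x ≡ 0 (mod 16) gives x ∈ {0, 16, 32, 48, 64, 80, 96, 112, …}.
The first of these with x mod 17 = 9 is 128.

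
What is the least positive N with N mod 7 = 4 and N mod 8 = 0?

32

x ≡ 4 (mod 7) gives x ∈ {4, 11, 18, 25, 32}.
The first of these with x mod 8 = 0 is 32.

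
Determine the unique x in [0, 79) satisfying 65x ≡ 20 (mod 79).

65⁻¹ ≡ 62 (mod 79) because 65·62 = 4030 = 51·79 + 1.
So x ≡ 62·20 = 1240 ≡ 55 (mod 79).

55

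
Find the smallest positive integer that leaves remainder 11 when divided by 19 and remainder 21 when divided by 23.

182

x ≡ 11 (mod 19) gives x ∈ {11, 30, 49, 68, 87, 106, 125, 144, …}.
The first of these with x mod 23 = 21 is 182.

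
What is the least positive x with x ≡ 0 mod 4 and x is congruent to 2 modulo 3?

8

Since 3·3 ≡ 1 (mod 4), take x = 2 + 3·((0−2)·3 mod 4) = 2 + 3·2 = 8.
Check: 8 mod 4 = 0, 8 mod 3 = 2.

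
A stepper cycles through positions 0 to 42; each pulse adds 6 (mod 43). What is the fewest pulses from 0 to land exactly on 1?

43 = 7·6 + 1
6 = 6·1 + 0
Back-substituting gives 6·36 ≡ 1 (mod 43).

36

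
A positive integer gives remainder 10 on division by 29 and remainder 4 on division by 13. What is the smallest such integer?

x ≡ 4 (mod 13) gives x ∈ {4, 17, 30, 43, 56, 69, 82, 95, …}.
The first of these with x mod 29 = 10 is 329.

329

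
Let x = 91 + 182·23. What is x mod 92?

45

182·23 = 4186.
4186 = 45·92 + 46, so 4186 mod 92 = 46.
(91 + 46) mod 92 = 45.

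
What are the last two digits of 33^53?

Square-and-reduce mod 100: 33^1≡33, 33^2≡89, 33^4≡21, 33^8≡41, 33^16≡81, 33^32≡61.
53 = 1 + 4 + 16 + 32, so 33^53 ≡ 33·21·81·61 ≡ 13 (mod 100).

13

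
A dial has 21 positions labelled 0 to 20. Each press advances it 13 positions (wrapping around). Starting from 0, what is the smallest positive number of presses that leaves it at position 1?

13·13 = 169 = 8·21 + 1, so 13⁻¹ ≡ 13 (mod 21).

13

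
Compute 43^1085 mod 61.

Successive squares of 43 mod 61: 43^1≡43, 43^2≡19, 43^4≡56, 43^8≡25, 43^16≡15, 43^32≡42, 43^64≡56, 43^128≡25, 43^256≡15, 43^512≡42, 43^1024≡56.
1085 = 1 + 4 + 8 + 16 + 32 + 1024, so 43^1085 ≡ 43·56·25·15·42·56 ≡ 29 (mod 61).

29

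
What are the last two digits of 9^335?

49

By repeated squaring mod 100: 9^1≡9, 9^2≡81, 9^4≡61, 9^8≡21, 9^16≡41, 9^32≡81, 9^64≡61, 9^128≡21, 9^256≡41.
Since 335 = 1 + 2 + 4 + 8 + 64 + 256 in binary, 9^335 ≡ 9·81·61·21·61·41 ≡ 49 (mod 100).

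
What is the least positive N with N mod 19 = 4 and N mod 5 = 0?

80

x ≡ 0 (mod 5) gives x ∈ {0, 5, 10, 15, 20, 25, 30, 35, …}.
The first of these with x mod 19 = 4 is 80.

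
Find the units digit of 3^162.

9

Last digits of 3^n: 3, 9, 7, 1 (period 4).
162 mod 4 = 2, so the last digit matches 3^2 = 9.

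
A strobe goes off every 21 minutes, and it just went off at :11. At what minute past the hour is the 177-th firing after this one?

8

177·21 = 3717.
3717 = 61·60 + 57, so 3717 mod 60 = 57.
(11 + 57) mod 60 = 8.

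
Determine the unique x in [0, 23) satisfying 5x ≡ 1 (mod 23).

The inverse of 5 mod 23 is 14 (since 5·14 = 70 ≡ 1).
So x ≡ 14·1 = 14 ≡ 14 (mod 23).

14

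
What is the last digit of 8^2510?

4

Last digits of 8^n: 8, 4, 2, 6 (period 4).
2510 leaves remainder 2 on division by 4, so 8^2510 ends in 4.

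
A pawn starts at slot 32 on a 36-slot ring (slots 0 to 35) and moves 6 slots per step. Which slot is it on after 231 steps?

14

231·6 = 1386.
1386 = 38·36 + 18, so 1386 mod 36 = 18.
(32 + 18) mod 36 = 14.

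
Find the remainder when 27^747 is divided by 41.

By repeated squaring mod 41: 27^1≡27, 27^2≡32, 27^4≡40, 27^8≡1, 27^16≡1, 27^32≡1, 27^64≡1, 27^128≡1, 27^256≡1, 27^512≡1.
Since 747 = 1 + 2 + 8 + 32 + 64 + 128 + 512 in binary, 27^747 ≡ 27·32·1·1·1·1·1 ≡ 3 (mod 41).

3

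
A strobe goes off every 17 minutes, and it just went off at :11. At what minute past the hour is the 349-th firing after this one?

4

349·17 = 5933.
Dividing 5933 by 60 gives quotient 98 and remainder 53.
(11 + 53) mod 60 = 4.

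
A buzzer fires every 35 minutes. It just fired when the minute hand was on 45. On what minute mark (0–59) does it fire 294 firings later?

15

294·35 = 10290.
Dividing 10290 by 60 gives quotient 171 and remainder 30.
(45 + 30) mod 60 = 15.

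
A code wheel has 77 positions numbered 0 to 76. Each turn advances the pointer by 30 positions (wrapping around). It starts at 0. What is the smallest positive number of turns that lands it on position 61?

The inverse of 30 mod 77 is 18 (since 30·18 = 540 ≡ 1).
Multiplying both sides by 18: x ≡ 18·61 = 1098 ≡ 20 (mod 77).
Check: 30·20 = 600 = 7·77 + 61.

20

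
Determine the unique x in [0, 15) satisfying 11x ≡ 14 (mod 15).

11⁻¹ ≡ 11 (mod 15) because 11·11 = 121 = 8·15 + 1.
So x ≡ 11·14 = 154 ≡ 4 (mod 15).

4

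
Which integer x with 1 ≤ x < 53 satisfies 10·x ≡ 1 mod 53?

10·16 = 160 = 3·53 + 1, so 10⁻¹ ≡ 16 (mod 53).

16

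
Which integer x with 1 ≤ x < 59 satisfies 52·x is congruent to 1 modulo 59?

42

59 = 1·52 + 7
52 = 7·7 + 3
7 = 2·3 + 1
3 = 3·1 + 0
Back-substituting gives 52·42 ≡ 1 (mod 59).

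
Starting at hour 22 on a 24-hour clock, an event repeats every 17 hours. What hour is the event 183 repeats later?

183·17 = 3111.
Dividing 3111 by 24 gives quotient 129 and remainder 15.
(22 + 15) mod 24 = 13.

13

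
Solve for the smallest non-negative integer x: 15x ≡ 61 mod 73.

43

The inverse of 15 mod 73 is 39 (since 15·39 = 585 ≡ 1).
Multiplying both sides by 39: x ≡ 39·61 = 2379 ≡ 43 (mod 73).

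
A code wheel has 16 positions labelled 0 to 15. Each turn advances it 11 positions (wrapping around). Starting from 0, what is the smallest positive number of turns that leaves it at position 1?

3

16 = 1·11 + 5
11 = 2·5 + 1
5 = 5·1 + 0
Back-substituting gives 11·3 ≡ 1 (mod 16).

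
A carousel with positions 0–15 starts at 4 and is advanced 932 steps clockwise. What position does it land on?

932 mod 16 = 4 (since 58·16 = 928).
(4 + 4) mod 16 = 8.

8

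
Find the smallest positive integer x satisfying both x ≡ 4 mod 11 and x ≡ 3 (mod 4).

15

Since 4·3 ≡ 1 (mod 11), take x = 3 + 4·((4−3)·3 mod 11) = 3 + 4·3 = 15.
Check: 15 mod 11 = 4, 15 mod 4 = 3.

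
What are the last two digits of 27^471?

Successive squares of 27 mod 100: 27^1≡27, 27^2≡29, 27^4≡41, 27^8≡81, 27^16≡61, 27^32≡21, 27^64≡41, 27^128≡81, 27^256≡61.
471 = 1 + 2 + 4 + 16 + 64 + 128 + 256, so 27^471 ≡ 27·29·41·61·41·81·61 ≡ 23 (mod 100).

23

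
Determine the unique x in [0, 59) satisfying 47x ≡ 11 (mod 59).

4

47⁻¹ ≡ 54 (mod 59) because 47·54 = 2538 = 43·59 + 1.
Multiplying both sides by 54: x ≡ 54·11 = 594 ≡ 4 (mod 59).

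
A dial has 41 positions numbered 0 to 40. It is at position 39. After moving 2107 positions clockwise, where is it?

2107 mod 41 = 16 (since 51·41 = 2091).
(39 + 16) mod 41 = 14.

14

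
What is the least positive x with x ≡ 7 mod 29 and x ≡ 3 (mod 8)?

123

Since 8·11 ≡ 1 (mod 29), take x = 3 + 8·((7−3)·11 mod 29) = 3 + 8·15 = 123.
Check: 123 mod 29 = 7, 123 mod 8 = 3.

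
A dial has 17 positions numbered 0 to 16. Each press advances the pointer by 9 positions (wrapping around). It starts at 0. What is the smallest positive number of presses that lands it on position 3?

The inverse of 9 mod 17 is 2 (since 9·2 = 18 ≡ 1).
Multiplying both sides by 2: x ≡ 2·3 = 6 ≡ 6 (mod 17).
Check: 9·6 = 54 = 3·17 + 3.

6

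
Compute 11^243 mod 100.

31

Successive squares of 11 mod 100: 11^1≡11, 11^2≡21, 11^4≡41, 11^8≡81, 11^16≡61, 11^32≡21, 11^64≡41, 11^128≡81.
243 = 1 + 2 + 16 + 32 + 64 + 128, so 11^243 ≡ 11·21·61·21·41·81 ≡ 31 (mod 100).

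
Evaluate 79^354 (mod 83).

27

Successive squares of 79 mod 83: 79^1≡79, 79^2≡16, 79^4≡7, 79^8≡49, 79^16≡77, 79^32≡36, 79^64≡51, 79^128≡28, 79^256≡37.
354 = 2 + 32 + 64 + 256, so 79^354 ≡ 16·36·51·37 ≡ 27 (mod 83).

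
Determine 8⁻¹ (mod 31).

4

31 = 3·8 + 7
8 = 1·7 + 1
7 = 7·1 + 0
Back-substituting gives 8·4 ≡ 1 (mod 31).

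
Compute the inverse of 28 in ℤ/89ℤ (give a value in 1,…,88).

89 = 3·28 + 5
28 = 5·5 + 3
5 = 1·3 + 2
3 = 1·2 + 1
2 = 2·1 + 0
Back-substituting gives 28·35 ≡ 1 (mod 89).

35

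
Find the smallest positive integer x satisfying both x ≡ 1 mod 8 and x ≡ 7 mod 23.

x ≡ 1 (mod 8) gives x ∈ {1, 9, 17, 25, 33, 41, 49, 57, …}.
The first of these with x mod 23 = 7 is 145.

145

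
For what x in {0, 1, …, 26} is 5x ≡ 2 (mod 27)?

5⁻¹ ≡ 11 (mod 27) because 5·11 = 55 = 2·27 + 1.
So x ≡ 11·2 = 22 ≡ 22 (mod 27).

22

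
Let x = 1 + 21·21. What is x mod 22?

2

21·21 = 441.
441 = 20·22 + 1, so 441 mod 22 = 1.
(1 + 1) mod 22 = 2.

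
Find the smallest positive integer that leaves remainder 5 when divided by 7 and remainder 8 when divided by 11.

19

Since 11·2 ≡ 1 (mod 7), take x = 8 + 11·((5−8)·2 mod 7) = 8 + 11·1 = 19.
Check: 19 mod 7 = 5, 19 mod 11 = 8.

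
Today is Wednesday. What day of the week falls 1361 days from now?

Saturday

1361 − 194·7 = 3, so 1361 ≡ 3 (mod 7).
Wednesday + 3 days → Saturday.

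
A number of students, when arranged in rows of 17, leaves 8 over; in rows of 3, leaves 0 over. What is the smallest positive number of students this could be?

x ≡ 0 (mod 3) gives x ∈ {0, 3, 6, 9, 12, 15, 18, 21, …}.
The first of these with x mod 17 = 8 is 42.

42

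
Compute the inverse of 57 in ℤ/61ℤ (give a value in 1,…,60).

57·15 = 855 = 14·61 + 1, so 57⁻¹ ≡ 15 (mod 61).

15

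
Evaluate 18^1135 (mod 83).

Successive squares of 18 mod 83: 18^1≡18, 18^2≡75, 18^4≡64, 18^8≡29, 18^16≡11, 18^32≡38, 18^64≡33, 18^128≡10, 18^256≡17, 18^512≡40, 18^1024≡23.
1135 = 1 + 2 + 4 + 8 + 32 + 64 + 1024, so 18^1135 ≡ 18·75·64·29·38·33·23 ≡ 2 (mod 83).

2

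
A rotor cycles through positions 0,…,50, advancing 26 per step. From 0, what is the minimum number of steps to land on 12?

24

The inverse of 26 mod 51 is 2 (since 26·2 = 52 ≡ 1).
So x ≡ 2·12 = 24 ≡ 24 (mod 51).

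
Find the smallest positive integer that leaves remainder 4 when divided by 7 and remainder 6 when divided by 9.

x ≡ 4 (mod 7) gives x ∈ {4, 11, 18, 25, 32, 39, 46, 53, …}.
The first of these with x mod 9 = 6 is 60.

60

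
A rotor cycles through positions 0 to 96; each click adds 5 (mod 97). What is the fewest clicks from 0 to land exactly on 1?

97 = 19·5 + 2
5 = 2·2 + 1
2 = 2·1 + 0
Back-substituting gives 5·39 ≡ 1 (mod 97).

39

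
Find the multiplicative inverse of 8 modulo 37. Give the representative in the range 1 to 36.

14

8·14 = 112 = 3·37 + 1, so 8⁻¹ ≡ 14 (mod 37).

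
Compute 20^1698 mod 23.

12

By repeated squaring mod 23: 20^1≡20, 20^2≡9, 20^4≡12, 20^8≡6, 20^16≡13, 20^32≡8, 20^64≡18, 20^128≡2, 20^256≡4, 20^512≡16, 20^1024≡3.
1698 = 2 + 32 + 128 + 512 + 1024, so 20^1698 ≡ 9·8·2·16·3 ≡ 12 (mod 23).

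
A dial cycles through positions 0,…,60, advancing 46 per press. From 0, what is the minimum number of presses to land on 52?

The inverse of 46 mod 61 is 4 (since 46·4 = 184 ≡ 1).
So x ≡ 4·52 = 208 ≡ 25 (mod 61).
Check: 46·25 = 1150 = 18·61 + 52.

25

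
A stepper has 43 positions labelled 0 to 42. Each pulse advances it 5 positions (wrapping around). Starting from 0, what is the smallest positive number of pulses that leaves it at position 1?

43 = 8·5 + 3
5 = 1·3 + 2
3 = 1·2 + 1
2 = 2·1 + 0
Back-substituting gives 5·26 ≡ 1 (mod 43).

26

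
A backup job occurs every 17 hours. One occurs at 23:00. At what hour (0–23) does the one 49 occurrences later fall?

49·17 = 833.
833 = 34·24 + 17, so 833 mod 24 = 17.
(23 + 17) mod 24 = 16.

16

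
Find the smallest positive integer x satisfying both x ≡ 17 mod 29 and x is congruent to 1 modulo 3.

46

x ≡ 1 (mod 3) gives x ∈ {1, 4, 7, 10, 13, 16, 19, 22, …}.
The first of these with x mod 29 = 17 is 46.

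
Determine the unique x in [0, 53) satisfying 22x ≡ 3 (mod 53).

17

The inverse of 22 mod 53 is 41 (since 22·41 = 902 ≡ 1).
So x ≡ 41·3 = 123 ≡ 17 (mod 53).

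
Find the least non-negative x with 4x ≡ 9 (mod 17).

15

4⁻¹ ≡ 13 (mod 17) because 4·13 = 52 = 3·17 + 1.
So x ≡ 13·9 = 117 ≡ 15 (mod 17).
Check: 4·15 = 60 = 3·17 + 9.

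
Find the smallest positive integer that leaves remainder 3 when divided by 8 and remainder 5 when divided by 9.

Since 9·1 ≡ 1 (mod 8), take x = 5 + 9·((3−5)·1 mod 8) = 5 + 9·6 = 59.
Check: 59 mod 8 = 3, 59 mod 9 = 5.

59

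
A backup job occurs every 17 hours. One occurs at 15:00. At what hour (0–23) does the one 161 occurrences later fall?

16

161·17 = 2737.
2737 − 114·24 = 1, so 2737 ≡ 1 (mod 24).
(15 + 1) mod 24 = 16.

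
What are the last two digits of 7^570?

Square-and-reduce mod 100: 7^1≡7, 7^2≡49, 7^4≡1, 7^8≡1, 7^16≡1, 7^32≡1, 7^64≡1, 7^128≡1, 7^256≡1, 7^512≡1.
570 = 2 + 8 + 16 + 32 + 512, so 7^570 ≡ 49·1·1·1·1 ≡ 49 (mod 100).

49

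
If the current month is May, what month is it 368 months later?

January

368 = 30·12 + 8, so 368 mod 12 = 8.
May + 8 months → January.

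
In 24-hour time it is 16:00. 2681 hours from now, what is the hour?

9

2681 mod 24 = 17 (since 111·24 = 2664).
(16 + 17) mod 24 = 9.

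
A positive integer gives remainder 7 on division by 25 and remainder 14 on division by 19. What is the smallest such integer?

432

Since 19·4 ≡ 1 (mod 25), take x = 14 + 19·((7−14)·4 mod 25) = 14 + 19·22 = 432.
Check: 432 mod 25 = 7, 432 mod 19 = 14.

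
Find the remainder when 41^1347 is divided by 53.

Successive squares of 41 mod 53: 41^1≡41, 41^2≡38, 41^4≡13, 41^8≡10, 41^16≡47, 41^32≡36, 41^64≡24, 41^128≡46, 41^256≡49, 41^512≡16, 41^1024≡44.
Since 1347 = 1 + 2 + 64 + 256 + 1024 in binary, 41^1347 ≡ 41·38·24·49·44 ≡ 18 (mod 53).

18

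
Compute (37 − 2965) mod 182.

Dividing 2965 by 182 gives quotient 16 and remainder 53.
(37 − 53) mod 182 = 166.

166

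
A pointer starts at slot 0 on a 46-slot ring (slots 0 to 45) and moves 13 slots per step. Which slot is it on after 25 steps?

3

25·13 = 325.
Dividing 325 by 46 gives quotient 7 and remainder 3.
(0 + 3) mod 46 = 3.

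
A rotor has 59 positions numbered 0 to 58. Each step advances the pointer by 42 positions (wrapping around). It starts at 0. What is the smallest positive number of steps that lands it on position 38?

29

42⁻¹ ≡ 52 (mod 59) because 42·52 = 2184 = 37·59 + 1.
Multiplying both sides by 52: x ≡ 52·38 = 1976 ≡ 29 (mod 59).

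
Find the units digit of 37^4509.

Powers of 7 mod 10 repeat with period 4: 7, 9, 3, 1.
4509 mod 4 = 1, so the last digit matches 7^1 = 7.

7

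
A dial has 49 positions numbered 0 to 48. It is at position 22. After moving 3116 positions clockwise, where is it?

2

3116 = 63·49 + 29, so 3116 mod 49 = 29.
(22 + 29) mod 49 = 2.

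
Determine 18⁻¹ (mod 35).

18·2 = 36 = 1·35 + 1, so 18⁻¹ ≡ 2 (mod 35).

2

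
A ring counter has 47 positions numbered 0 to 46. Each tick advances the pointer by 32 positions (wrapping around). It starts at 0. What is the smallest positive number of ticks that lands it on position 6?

32⁻¹ ≡ 25 (mod 47) because 32·25 = 800 = 17·47 + 1.
So x ≡ 25·6 = 150 ≡ 9 (mod 47).

9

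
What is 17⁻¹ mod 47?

36

17·36 = 612 = 13·47 + 1, so 17⁻¹ ≡ 36 (mod 47).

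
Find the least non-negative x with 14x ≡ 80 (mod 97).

75

The inverse of 14 mod 97 is 7 (since 14·7 = 98 ≡ 1).
Multiplying both sides by 7: x ≡ 7·80 = 560 ≡ 75 (mod 97).
Check: 14·75 = 1050 = 10·97 + 80.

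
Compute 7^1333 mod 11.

2

Square-and-reduce mod 11: 7^1≡7, 7^2≡5, 7^4≡3, 7^8≡9, 7^16≡4, 7^32≡5, 7^64≡3, 7^128≡9, 7^256≡4, 7^512≡5, 7^1024≡3.
1333 = 1 + 4 + 16 + 32 + 256 + 1024, so 7^1333 ≡ 7·3·4·5·4·3 ≡ 2 (mod 11).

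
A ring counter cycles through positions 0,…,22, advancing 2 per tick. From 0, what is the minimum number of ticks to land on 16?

8

The inverse of 2 mod 23 is 12 (since 2·12 = 24 ≡ 1).
So x ≡ 12·16 = 192 ≡ 8 (mod 23).
Check: 2·8 = 16 = 0·23 + 16.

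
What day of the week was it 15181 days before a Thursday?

Saturday

15181 = 2168·7 + 5, so 15181 mod 7 = 5.
Thursday − 5 days → Saturday.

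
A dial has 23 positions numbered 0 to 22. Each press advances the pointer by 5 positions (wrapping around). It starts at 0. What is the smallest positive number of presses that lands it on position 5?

The inverse of 5 mod 23 is 14 (since 5·14 = 70 ≡ 1).
So x ≡ 14·5 = 70 ≡ 1 (mod 23).

1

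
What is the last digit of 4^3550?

6

Last digits of 4^n: 4, 6 (period 2).
3550 leaves remainder 0 on division by 2, so 4^3550 ends in 6.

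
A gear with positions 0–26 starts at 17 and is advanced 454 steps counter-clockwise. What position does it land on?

Dividing 454 by 27 gives quotient 16 and remainder 22.
(17 − 22) mod 27 = 22.

22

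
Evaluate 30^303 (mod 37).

By repeated squaring mod 37: 30^1≡30, 30^2≡12, 30^4≡33, 30^8≡16, 30^16≡34, 30^32≡9, 30^64≡7, 30^128≡12, 30^256≡33.
303 = 1 + 2 + 4 + 8 + 32 + 256, so 30^303 ≡ 30·12·33·16·9·33 ≡ 11 (mod 37).

11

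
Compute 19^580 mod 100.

Successive squares of 19 mod 100: 19^1≡19, 19^2≡61, 19^4≡21, 19^8≡41, 19^16≡81, 19^32≡61, 19^64≡21, 19^128≡41, 19^256≡81, 19^512≡61.
580 = 4 + 64 + 512, so 19^580 ≡ 21·21·61 ≡ 1 (mod 100).

1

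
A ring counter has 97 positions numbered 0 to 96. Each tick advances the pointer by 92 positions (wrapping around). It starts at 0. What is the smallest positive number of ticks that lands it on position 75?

82

92⁻¹ ≡ 58 (mod 97) because 92·58 = 5336 = 55·97 + 1.
Multiplying both sides by 58: x ≡ 58·75 = 4350 ≡ 82 (mod 97).
Check: 92·82 = 7544 = 77·97 + 75.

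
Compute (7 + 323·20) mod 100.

67

323·20 = 6460.
Dividing 6460 by 100 gives quotient 64 and remainder 60.
(7 + 60) mod 100 = 67.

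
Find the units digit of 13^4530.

9

Last digits of 3^n: 3, 9, 7, 1 (period 4).
4530 leaves remainder 2 on division by 4, so 13^4530 ends in 9.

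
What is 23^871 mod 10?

The units digit of 23^n cycles with period 4: 3, 9, 7, 1, …
871 mod 4 = 3, so the last digit matches 3^3 = 7.

7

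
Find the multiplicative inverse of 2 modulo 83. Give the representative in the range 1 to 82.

42

2·42 = 84 = 1·83 + 1, so 2⁻¹ ≡ 42 (mod 83).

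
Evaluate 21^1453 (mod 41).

Successive squares of 21 mod 41: 21^1≡21, 21^2≡31, 21^4≡18, 21^8≡37, 21^16≡16, 21^32≡10, 21^64≡18, 21^128≡37, 21^256≡16, 21^512≡10, 21^1024≡18.
1453 = 1 + 4 + 8 + 32 + 128 + 256 + 1024, so 21^1453 ≡ 21·18·37·10·37·16·18 ≡ 5 (mod 41).

5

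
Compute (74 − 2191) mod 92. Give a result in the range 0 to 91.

2191 − 23·92 = 75, so 2191 ≡ 75 (mod 92).
(74 − 75) mod 92 = 91.

91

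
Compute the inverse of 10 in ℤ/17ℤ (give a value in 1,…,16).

17 = 1·10 + 7
10 = 1·7 + 3
7 = 2·3 + 1
3 = 3·1 + 0
Back-substituting gives 10·12 ≡ 1 (mod 17).

12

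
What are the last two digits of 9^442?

By repeated squaring mod 100: 9^1≡9, 9^2≡81, 9^4≡61, 9^8≡21, 9^16≡41, 9^32≡81, 9^64≡61, 9^128≡21, 9^256≡41.
Since 442 = 2 + 8 + 16 + 32 + 128 + 256 in binary, 9^442 ≡ 81·21·41·81·21·41 ≡ 81 (mod 100).

81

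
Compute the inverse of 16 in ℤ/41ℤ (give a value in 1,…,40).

18

16·18 = 288 = 7·41 + 1, so 16⁻¹ ≡ 18 (mod 41).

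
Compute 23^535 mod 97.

71

Square-and-reduce mod 97: 23^1≡23, 23^2≡44, 23^4≡93, 23^8≡16, 23^16≡62, 23^32≡61, 23^64≡35, 23^128≡61, 23^256≡35, 23^512≡61.
Since 535 = 1 + 2 + 4 + 16 + 512 in binary, 23^535 ≡ 23·44·93·62·61 ≡ 71 (mod 97).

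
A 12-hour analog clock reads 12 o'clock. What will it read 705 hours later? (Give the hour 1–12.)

9

705 − 58·12 = 9, so 705 ≡ 9 (mod 12).
12 + 9 → 9 on a 12-hour dial.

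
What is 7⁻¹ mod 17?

5

7·5 = 35 = 2·17 + 1, so 7⁻¹ ≡ 5 (mod 17).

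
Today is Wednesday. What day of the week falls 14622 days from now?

Tuesday

14622 = 2088·7 + 6, so 14622 mod 7 = 6.
Wednesday + 6 days → Tuesday.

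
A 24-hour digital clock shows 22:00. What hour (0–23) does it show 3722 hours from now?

0

Dividing 3722 by 24 gives quotient 155 and remainder 2.
(22 + 2) mod 24 = 0.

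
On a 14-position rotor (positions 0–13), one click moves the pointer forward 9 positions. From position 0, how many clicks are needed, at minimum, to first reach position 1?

11

9·11 = 99 = 7·14 + 1, so 9⁻¹ ≡ 11 (mod 14).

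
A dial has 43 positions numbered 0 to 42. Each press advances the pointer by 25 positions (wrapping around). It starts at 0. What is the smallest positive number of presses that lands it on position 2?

19

The inverse of 25 mod 43 is 31 (since 25·31 = 775 ≡ 1).
Multiplying both sides by 31: x ≡ 31·2 = 62 ≡ 19 (mod 43).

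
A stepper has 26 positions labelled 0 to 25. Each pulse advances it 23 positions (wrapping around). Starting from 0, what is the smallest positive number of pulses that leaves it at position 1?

26 = 1·23 + 3
23 = 7·3 + 2
3 = 1·2 + 1
2 = 2·1 + 0
Back-substituting gives 23·17 ≡ 1 (mod 26).

17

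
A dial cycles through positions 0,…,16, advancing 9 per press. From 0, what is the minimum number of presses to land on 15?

13

The inverse of 9 mod 17 is 2 (since 9·2 = 18 ≡ 1).
Multiplying both sides by 2: x ≡ 2·15 = 30 ≡ 13 (mod 17).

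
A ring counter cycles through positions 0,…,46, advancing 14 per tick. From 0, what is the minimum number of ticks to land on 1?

14⁻¹ ≡ 37 (mod 47) because 14·37 = 518 = 11·47 + 1.
Multiplying both sides by 37: x ≡ 37·1 = 37 ≡ 37 (mod 47).

37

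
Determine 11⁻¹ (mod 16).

11·3 = 33 = 2·16 + 1, so 11⁻¹ ≡ 3 (mod 16).

3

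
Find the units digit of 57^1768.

1

The units digit of 57^n cycles with period 4: 7, 9, 3, 1, …
1768 leaves remainder 0 on division by 4, so 57^1768 ends in 1.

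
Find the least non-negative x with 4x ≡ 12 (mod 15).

4⁻¹ ≡ 4 (mod 15) because 4·4 = 16 = 1·15 + 1.
Multiplying both sides by 4: x ≡ 4·12 = 48 ≡ 3 (mod 15).
Check: 4·3 = 12 = 0·15 + 12.

3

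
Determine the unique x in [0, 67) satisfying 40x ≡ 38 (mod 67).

11

The inverse of 40 mod 67 is 62 (since 40·62 = 2480 ≡ 1).
So x ≡ 62·38 = 2356 ≡ 11 (mod 67).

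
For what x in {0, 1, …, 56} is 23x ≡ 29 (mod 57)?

31

The inverse of 23 mod 57 is 5 (since 23·5 = 115 ≡ 1).
Multiplying both sides by 5: x ≡ 5·29 = 145 ≡ 31 (mod 57).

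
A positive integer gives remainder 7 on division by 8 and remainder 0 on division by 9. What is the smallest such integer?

Since 9·1 ≡ 1 (mod 8), take x = 0 + 9·((7−0)·1 mod 8) = 0 + 9·7 = 63.
Check: 63 mod 8 = 7, 63 mod 9 = 0.

63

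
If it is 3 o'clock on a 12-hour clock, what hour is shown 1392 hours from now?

3

1392 = 116·12 + 0, so 1392 mod 12 = 0.
3 + 0 → 3 on a 12-hour dial.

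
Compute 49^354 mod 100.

1

By repeated squaring mod 100: 49^1≡49, 49^2≡1, 49^4≡1, 49^8≡1, 49^16≡1, 49^32≡1, 49^64≡1, 49^128≡1, 49^256≡1.
354 = 2 + 32 + 64 + 256, so 49^354 ≡ 1·1·1·1 ≡ 1 (mod 100).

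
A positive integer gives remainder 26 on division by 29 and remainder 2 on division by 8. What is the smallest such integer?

26

x ≡ 2 (mod 8) gives x ∈ {2, 10, 18, 26}.
The first of these with x mod 29 = 26 is 26.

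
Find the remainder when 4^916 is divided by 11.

Successive squares of 4 mod 11: 4^1≡4, 4^2≡5, 4^4≡3, 4^8≡9, 4^16≡4, 4^32≡5, 4^64≡3, 4^128≡9, 4^256≡4, 4^512≡5.
916 = 4 + 16 + 128 + 256 + 512, so 4^916 ≡ 3·4·9·4·5 ≡ 4 (mod 11).

4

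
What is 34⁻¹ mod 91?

91 = 2·34 + 23
34 = 1·23 + 11
23 = 2·11 + 1
11 = 11·1 + 0
Back-substituting gives 34·83 ≡ 1 (mod 91).

83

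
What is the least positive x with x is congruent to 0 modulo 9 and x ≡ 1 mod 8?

x ≡ 1 (mod 8) gives x ∈ {1, 9}.
The first of these with x mod 9 = 0 is 9.

9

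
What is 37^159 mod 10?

The units digit of 37^n cycles with period 4: 7, 9, 3, 1, …
159 leaves remainder 3 on division by 4, so 37^159 ends in 3.

3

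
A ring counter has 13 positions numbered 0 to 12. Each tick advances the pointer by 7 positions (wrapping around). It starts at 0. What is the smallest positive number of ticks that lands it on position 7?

1

7⁻¹ ≡ 2 (mod 13) because 7·2 = 14 = 1·13 + 1.
So x ≡ 2·7 = 14 ≡ 1 (mod 13).
Check: 7·1 = 7 = 0·13 + 7.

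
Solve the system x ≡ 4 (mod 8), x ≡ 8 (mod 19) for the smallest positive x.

x ≡ 4 (mod 8) gives x ∈ {4, 12, 20, 28, 36, 44, 52, 60, …}.
The first of these with x mod 19 = 8 is 84.

84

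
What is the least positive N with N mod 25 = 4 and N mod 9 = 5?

x ≡ 5 (mod 9) gives x ∈ {5, 14, 23, 32, 41, 50, 59, 68, …}.
The first of these with x mod 25 = 4 is 104.

104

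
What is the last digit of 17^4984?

1

The units digit of 17^n cycles with period 4: 7, 9, 3, 1, …
4984 leaves remainder 0 on division by 4, so 17^4984 ends in 1.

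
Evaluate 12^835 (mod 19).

12

By repeated squaring mod 19: 12^1≡12, 12^2≡11, 12^4≡7, 12^8≡11, 12^16≡7, 12^32≡11, 12^64≡7, 12^128≡11, 12^256≡7, 12^512≡11.
835 = 1 + 2 + 64 + 256 + 512, so 12^835 ≡ 12·11·7·7·11 ≡ 12 (mod 19).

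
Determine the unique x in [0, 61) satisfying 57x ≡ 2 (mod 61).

30

The inverse of 57 mod 61 is 15 (since 57·15 = 855 ≡ 1).
Multiplying both sides by 15: x ≡ 15·2 = 30 ≡ 30 (mod 61).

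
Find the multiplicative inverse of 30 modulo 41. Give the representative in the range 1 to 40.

30·26 = 780 = 19·41 + 1, so 30⁻¹ ≡ 26 (mod 41).

26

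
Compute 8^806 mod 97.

50

Square-and-reduce mod 97: 8^1≡8, 8^2≡64, 8^4≡22, 8^8≡96, 8^16≡1, 8^32≡1, 8^64≡1, 8^128≡1, 8^256≡1, 8^512≡1.
806 = 2 + 4 + 32 + 256 + 512, so 8^806 ≡ 64·22·1·1·1 ≡ 50 (mod 97).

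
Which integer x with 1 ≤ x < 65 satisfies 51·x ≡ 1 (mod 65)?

51

51·51 = 2601 = 40·65 + 1, so 51⁻¹ ≡ 51 (mod 65).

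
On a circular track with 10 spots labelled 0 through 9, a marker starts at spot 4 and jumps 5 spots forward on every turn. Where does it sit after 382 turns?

4

382·5 = 1910.
1910 − 191·10 = 0, so 1910 ≡ 0 (mod 10).
(4 + 0) mod 10 = 4.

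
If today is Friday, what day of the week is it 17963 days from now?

Saturday

17963 − 2566·7 = 1, so 17963 ≡ 1 (mod 7).
Friday + 1 day → Saturday.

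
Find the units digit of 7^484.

1

The units digit of 7^n cycles with period 4: 7, 9, 3, 1, …
484 leaves remainder 0 on division by 4, so 7^484 ends in 1.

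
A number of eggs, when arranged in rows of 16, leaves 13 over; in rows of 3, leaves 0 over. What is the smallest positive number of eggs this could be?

Since 3·11 ≡ 1 (mod 16), take x = 0 + 3·((13−0)·11 mod 16) = 0 + 3·15 = 45.
Check: 45 mod 16 = 13, 45 mod 3 = 0.

45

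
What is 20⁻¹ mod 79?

79 = 3·20 + 19
20 = 1·19 + 1
19 = 19·1 + 0
Back-substituting gives 20·4 ≡ 1 (mod 79).

4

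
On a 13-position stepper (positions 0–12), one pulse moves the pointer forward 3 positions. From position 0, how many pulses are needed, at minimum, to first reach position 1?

13 = 4·3 + 1
3 = 3·1 + 0
Back-substituting gives 3·9 ≡ 1 (mod 13).

9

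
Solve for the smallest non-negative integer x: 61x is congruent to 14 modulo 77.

61⁻¹ ≡ 24 (mod 77) because 61·24 = 1464 = 19·77 + 1.
So x ≡ 24·14 = 336 ≡ 28 (mod 77).
Check: 61·28 = 1708 = 22·77 + 14.

28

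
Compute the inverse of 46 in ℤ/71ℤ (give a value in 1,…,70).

17

46·17 = 782 = 11·71 + 1, so 46⁻¹ ≡ 17 (mod 71).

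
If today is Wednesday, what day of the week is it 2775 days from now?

Saturday

2775 − 396·7 = 3, so 2775 ≡ 3 (mod 7).
Wednesday + 3 days → Saturday.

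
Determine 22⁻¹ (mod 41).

41 = 1·22 + 19
22 = 1·19 + 3
19 = 6·3 + 1
3 = 3·1 + 0
Back-substituting gives 22·28 ≡ 1 (mod 41).

28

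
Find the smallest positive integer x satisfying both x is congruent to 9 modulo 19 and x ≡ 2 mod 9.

x ≡ 2 (mod 9) gives x ∈ {2, 11, 20, 29, 38, 47}.
The first of these with x mod 19 = 9 is 47.

47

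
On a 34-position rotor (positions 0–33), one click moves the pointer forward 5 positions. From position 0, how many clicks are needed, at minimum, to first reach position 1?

7

34 = 6·5 + 4
5 = 1·4 + 1
4 = 4·1 + 0
Back-substituting gives 5·7 ≡ 1 (mod 34).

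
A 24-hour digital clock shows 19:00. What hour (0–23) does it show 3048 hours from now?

3048 = 127·24 + 0, so 3048 mod 24 = 0.
(19 + 0) mod 24 = 19.

19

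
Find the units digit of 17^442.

The units digit of 17^n cycles with period 4: 7, 9, 3, 1, …
442 mod 4 = 2, so the last digit matches 7^2 = 9.

9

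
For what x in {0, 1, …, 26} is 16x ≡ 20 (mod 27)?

The inverse of 16 mod 27 is 22 (since 16·22 = 352 ≡ 1).
So x ≡ 22·20 = 440 ≡ 8 (mod 27).

8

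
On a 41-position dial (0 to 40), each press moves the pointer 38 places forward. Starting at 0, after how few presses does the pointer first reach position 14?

9

38⁻¹ ≡ 27 (mod 41) because 38·27 = 1026 = 25·41 + 1.
Multiplying both sides by 27: x ≡ 27·14 = 378 ≡ 9 (mod 41).
Check: 38·9 = 342 = 8·41 + 14.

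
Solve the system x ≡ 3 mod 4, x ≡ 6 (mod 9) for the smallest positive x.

x ≡ 3 (mod 4) gives x ∈ {3, 7, 11, 15}.
The first of these with x mod 9 = 6 is 15.

15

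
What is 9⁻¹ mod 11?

9·5 = 45 = 4·11 + 1, so 9⁻¹ ≡ 5 (mod 11).

5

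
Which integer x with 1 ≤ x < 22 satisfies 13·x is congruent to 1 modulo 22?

17

22 = 1·13 + 9
13 = 1·9 + 4
9 = 2·4 + 1
4 = 4·1 + 0
Back-substituting gives 13·17 ≡ 1 (mod 22).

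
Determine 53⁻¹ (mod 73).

53·62 = 3286 = 45·73 + 1, so 53⁻¹ ≡ 62 (mod 73).

62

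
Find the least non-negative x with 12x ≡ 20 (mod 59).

12⁻¹ ≡ 5 (mod 59) because 12·5 = 60 = 1·59 + 1.
So x ≡ 5·20 = 100 ≡ 41 (mod 59).

41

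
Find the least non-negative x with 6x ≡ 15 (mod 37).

6⁻¹ ≡ 31 (mod 37) because 6·31 = 186 = 5·37 + 1.
So x ≡ 31·15 = 465 ≡ 21 (mod 37).

21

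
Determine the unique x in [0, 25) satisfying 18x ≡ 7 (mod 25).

18⁻¹ ≡ 7 (mod 25) because 18·7 = 126 = 5·25 + 1.
So x ≡ 7·7 = 49 ≡ 24 (mod 25).

24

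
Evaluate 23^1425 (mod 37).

Successive squares of 23 mod 37: 23^1≡23, 23^2≡11, 23^4≡10, 23^8≡26, 23^16≡10, 23^32≡26, 23^64≡10, 23^128≡26, 23^256≡10, 23^512≡26, 23^1024≡10.
1425 = 1 + 16 + 128 + 256 + 1024, so 23^1425 ≡ 23·10·26·10·10 ≡ 6 (mod 37).

6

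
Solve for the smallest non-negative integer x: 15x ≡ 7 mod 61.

33

The inverse of 15 mod 61 is 57 (since 15·57 = 855 ≡ 1).
So x ≡ 57·7 = 399 ≡ 33 (mod 61).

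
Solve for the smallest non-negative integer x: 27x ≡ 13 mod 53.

26

The inverse of 27 mod 53 is 2 (since 27·2 = 54 ≡ 1).
So x ≡ 2·13 = 26 ≡ 26 (mod 53).
Check: 27·26 = 702 = 13·53 + 13.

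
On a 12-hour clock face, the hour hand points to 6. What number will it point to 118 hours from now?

4

Dividing 118 by 12 gives quotient 9 and remainder 10.
6 + 10 → 4 on a 12-hour dial.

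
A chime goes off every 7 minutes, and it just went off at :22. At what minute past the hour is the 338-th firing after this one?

338·7 = 2366.
2366 = 39·60 + 26, so 2366 mod 60 = 26.
(22 + 26) mod 60 = 48.

48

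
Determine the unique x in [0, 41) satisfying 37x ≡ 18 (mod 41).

37⁻¹ ≡ 10 (mod 41) because 37·10 = 370 = 9·41 + 1.
So x ≡ 10·18 = 180 ≡ 16 (mod 41).

16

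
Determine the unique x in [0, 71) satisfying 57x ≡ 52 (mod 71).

57⁻¹ ≡ 5 (mod 71) because 57·5 = 285 = 4·71 + 1.
Multiplying both sides by 5: x ≡ 5·52 = 260 ≡ 47 (mod 71).
Check: 57·47 = 2679 = 37·71 + 52.

47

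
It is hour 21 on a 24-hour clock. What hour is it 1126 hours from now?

19

1126 = 46·24 + 22, so 1126 mod 24 = 22.
(21 + 22) mod 24 = 19.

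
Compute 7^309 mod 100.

7

By repeated squaring mod 100: 7^1≡7, 7^2≡49, 7^4≡1, 7^8≡1, 7^16≡1, 7^32≡1, 7^64≡1, 7^128≡1, 7^256≡1.
309 = 1 + 4 + 16 + 32 + 256, so 7^309 ≡ 7·1·1·1·1 ≡ 7 (mod 100).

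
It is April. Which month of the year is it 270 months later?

October

270 − 22·12 = 6, so 270 ≡ 6 (mod 12).
April + 6 months → October.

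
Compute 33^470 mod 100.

49

Successive squares of 33 mod 100: 33^1≡33, 33^2≡89, 33^4≡21, 33^8≡41, 33^16≡81, 33^32≡61, 33^64≡21, 33^128≡41, 33^256≡81.
Since 470 = 2 + 4 + 16 + 64 + 128 + 256 in binary, 33^470 ≡ 89·21·81·21·41·81 ≡ 49 (mod 100).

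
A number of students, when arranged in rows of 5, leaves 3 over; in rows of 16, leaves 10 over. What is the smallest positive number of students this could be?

Since 16·1 ≡ 1 (mod 5), take x = 10 + 16·((3−10)·1 mod 5) = 10 + 16·3 = 58.
Check: 58 mod 5 = 3, 58 mod 16 = 10.

58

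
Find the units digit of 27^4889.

7

Powers of 7 mod 10 repeat with period 4: 7, 9, 3, 1.
4889 leaves remainder 1 on division by 4, so 27^4889 ends in 7.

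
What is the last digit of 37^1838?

Last digits of 7^n: 7, 9, 3, 1 (period 4).
1838 mod 4 = 2, so the last digit matches 7^2 = 9.

9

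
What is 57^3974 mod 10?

The units digit of 57^n cycles with period 4: 7, 9, 3, 1, …
3974 mod 4 = 2, so the last digit matches 7^2 = 9.

9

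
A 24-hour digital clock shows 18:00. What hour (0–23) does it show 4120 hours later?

4120 mod 24 = 16 (since 171·24 = 4104).
(18 + 16) mod 24 = 10.

10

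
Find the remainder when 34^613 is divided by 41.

29

Square-and-reduce mod 41: 34^1≡34, 34^2≡8, 34^4≡23, 34^8≡37, 34^16≡16, 34^32≡10, 34^64≡18, 34^128≡37, 34^256≡16, 34^512≡10.
613 = 1 + 4 + 32 + 64 + 512, so 34^613 ≡ 34·23·10·18·10 ≡ 29 (mod 41).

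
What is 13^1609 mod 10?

3

Powers of 3 mod 10 repeat with period 4: 3, 9, 7, 1.
1609 mod 4 = 1, so the last digit matches 3^1 = 3.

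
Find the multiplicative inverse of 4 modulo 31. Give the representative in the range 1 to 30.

8

31 = 7·4 + 3
4 = 1·3 + 1
3 = 3·1 + 0
Back-substituting gives 4·8 ≡ 1 (mod 31).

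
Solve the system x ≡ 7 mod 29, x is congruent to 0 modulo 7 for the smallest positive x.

7

x ≡ 0 (mod 7) gives x ∈ {0, 7}.
The first of these with x mod 29 = 7 is 7.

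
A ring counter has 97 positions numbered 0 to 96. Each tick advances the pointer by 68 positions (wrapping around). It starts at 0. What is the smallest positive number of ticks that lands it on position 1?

The inverse of 68 mod 97 is 10 (since 68·10 = 680 ≡ 1).
Multiplying both sides by 10: x ≡ 10·1 = 10 ≡ 10 (mod 97).

10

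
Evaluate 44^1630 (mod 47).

Successive squares of 44 mod 47: 44^1≡44, 44^2≡9, 44^4≡34, 44^8≡28, 44^16≡32, 44^32≡37, 44^64≡6, 44^128≡36, 44^256≡27, 44^512≡24, 44^1024≡12.
Since 1630 = 2 + 4 + 8 + 16 + 64 + 512 + 1024 in binary, 44^1630 ≡ 9·34·28·32·6·24·12 ≡ 7 (mod 47).

7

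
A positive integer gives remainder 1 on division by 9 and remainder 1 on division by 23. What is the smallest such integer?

1

Since 23·2 ≡ 1 (mod 9), take x = 1 + 23·((1−1)·2 mod 9) = 1 + 23·0 = 1.
Check: 1 mod 9 = 1, 1 mod 23 = 1.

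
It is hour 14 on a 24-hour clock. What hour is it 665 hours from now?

7

665 mod 24 = 17 (since 27·24 = 648).
(14 + 17) mod 24 = 7.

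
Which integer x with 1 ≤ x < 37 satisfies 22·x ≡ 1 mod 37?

32

22·32 = 704 = 19·37 + 1, so 22⁻¹ ≡ 32 (mod 37).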